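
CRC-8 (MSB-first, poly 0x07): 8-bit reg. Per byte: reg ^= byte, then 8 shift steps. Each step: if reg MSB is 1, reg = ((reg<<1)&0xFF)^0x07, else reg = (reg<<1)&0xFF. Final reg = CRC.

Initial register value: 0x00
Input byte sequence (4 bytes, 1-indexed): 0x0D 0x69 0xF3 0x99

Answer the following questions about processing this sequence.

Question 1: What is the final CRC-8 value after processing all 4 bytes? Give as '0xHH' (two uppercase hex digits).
Answer: 0xEC

Derivation:
After byte 1 (0x0D): reg=0x23
After byte 2 (0x69): reg=0xF1
After byte 3 (0xF3): reg=0x0E
After byte 4 (0x99): reg=0xEC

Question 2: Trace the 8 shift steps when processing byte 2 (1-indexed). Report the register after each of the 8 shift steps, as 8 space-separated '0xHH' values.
Answer: 0x94 0x2F 0x5E 0xBC 0x7F 0xFE 0xFB 0xF1

Derivation:
After byte 1 (0x0D): reg=0x23
Register before byte 2: 0x23
After XOR with byte 0x69: 0x4A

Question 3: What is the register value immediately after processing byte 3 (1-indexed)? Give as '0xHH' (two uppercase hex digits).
Answer: 0x0E

Derivation:
After byte 1 (0x0D): reg=0x23
After byte 2 (0x69): reg=0xF1
After byte 3 (0xF3): reg=0x0E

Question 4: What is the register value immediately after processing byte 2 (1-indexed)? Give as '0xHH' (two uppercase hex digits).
After byte 1 (0x0D): reg=0x23
After byte 2 (0x69): reg=0xF1

Answer: 0xF1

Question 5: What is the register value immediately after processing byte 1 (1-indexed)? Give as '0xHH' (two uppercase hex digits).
Answer: 0x23

Derivation:
After byte 1 (0x0D): reg=0x23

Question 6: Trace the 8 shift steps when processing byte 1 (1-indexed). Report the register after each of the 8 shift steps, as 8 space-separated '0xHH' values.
Answer: 0x1A 0x34 0x68 0xD0 0xA7 0x49 0x92 0x23

Derivation:
Register before byte 1: 0x00
After XOR with byte 0x0D: 0x0D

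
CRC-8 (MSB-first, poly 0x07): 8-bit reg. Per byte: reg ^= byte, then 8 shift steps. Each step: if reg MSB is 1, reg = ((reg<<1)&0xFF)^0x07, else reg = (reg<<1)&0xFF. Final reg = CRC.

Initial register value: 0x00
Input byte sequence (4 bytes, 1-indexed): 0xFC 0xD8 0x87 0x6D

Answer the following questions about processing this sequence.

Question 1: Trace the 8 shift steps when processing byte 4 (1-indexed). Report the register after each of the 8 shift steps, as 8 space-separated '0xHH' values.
After byte 1 (0xFC): reg=0xFA
After byte 2 (0xD8): reg=0xEE
After byte 3 (0x87): reg=0x18
Register before byte 4: 0x18
After XOR with byte 0x6D: 0x75

Answer: 0xEA 0xD3 0xA1 0x45 0x8A 0x13 0x26 0x4C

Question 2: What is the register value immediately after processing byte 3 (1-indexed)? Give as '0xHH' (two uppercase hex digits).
Answer: 0x18

Derivation:
After byte 1 (0xFC): reg=0xFA
After byte 2 (0xD8): reg=0xEE
After byte 3 (0x87): reg=0x18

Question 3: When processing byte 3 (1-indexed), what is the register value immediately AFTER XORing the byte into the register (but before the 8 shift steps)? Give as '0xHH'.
Answer: 0x69

Derivation:
Register before byte 3: 0xEE
Byte 3: 0x87
0xEE XOR 0x87 = 0x69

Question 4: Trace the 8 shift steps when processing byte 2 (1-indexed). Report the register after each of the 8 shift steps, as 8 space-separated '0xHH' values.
Answer: 0x44 0x88 0x17 0x2E 0x5C 0xB8 0x77 0xEE

Derivation:
After byte 1 (0xFC): reg=0xFA
Register before byte 2: 0xFA
After XOR with byte 0xD8: 0x22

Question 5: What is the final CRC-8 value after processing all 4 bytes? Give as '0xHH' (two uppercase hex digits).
After byte 1 (0xFC): reg=0xFA
After byte 2 (0xD8): reg=0xEE
After byte 3 (0x87): reg=0x18
After byte 4 (0x6D): reg=0x4C

Answer: 0x4C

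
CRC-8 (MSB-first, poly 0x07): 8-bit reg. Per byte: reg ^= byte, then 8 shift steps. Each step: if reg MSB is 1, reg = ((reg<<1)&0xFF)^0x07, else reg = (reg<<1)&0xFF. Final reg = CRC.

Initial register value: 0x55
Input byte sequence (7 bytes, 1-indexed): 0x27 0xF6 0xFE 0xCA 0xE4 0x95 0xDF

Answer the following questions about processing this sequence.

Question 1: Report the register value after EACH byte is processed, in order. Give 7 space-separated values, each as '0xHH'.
0x59 0x44 0x2F 0xB5 0xB0 0xFB 0xFC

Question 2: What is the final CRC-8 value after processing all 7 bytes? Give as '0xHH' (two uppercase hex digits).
Answer: 0xFC

Derivation:
After byte 1 (0x27): reg=0x59
After byte 2 (0xF6): reg=0x44
After byte 3 (0xFE): reg=0x2F
After byte 4 (0xCA): reg=0xB5
After byte 5 (0xE4): reg=0xB0
After byte 6 (0x95): reg=0xFB
After byte 7 (0xDF): reg=0xFC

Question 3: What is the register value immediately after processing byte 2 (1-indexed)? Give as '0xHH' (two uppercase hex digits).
After byte 1 (0x27): reg=0x59
After byte 2 (0xF6): reg=0x44

Answer: 0x44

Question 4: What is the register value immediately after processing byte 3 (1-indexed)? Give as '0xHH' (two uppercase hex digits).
Answer: 0x2F

Derivation:
After byte 1 (0x27): reg=0x59
After byte 2 (0xF6): reg=0x44
After byte 3 (0xFE): reg=0x2F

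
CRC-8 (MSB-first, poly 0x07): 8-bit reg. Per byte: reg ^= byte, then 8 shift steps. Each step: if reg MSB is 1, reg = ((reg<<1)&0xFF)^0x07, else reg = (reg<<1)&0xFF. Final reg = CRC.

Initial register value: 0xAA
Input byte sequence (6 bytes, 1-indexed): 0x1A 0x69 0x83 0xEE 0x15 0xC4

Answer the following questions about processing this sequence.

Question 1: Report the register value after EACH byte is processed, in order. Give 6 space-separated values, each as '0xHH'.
0x19 0x57 0x22 0x6A 0x7A 0x33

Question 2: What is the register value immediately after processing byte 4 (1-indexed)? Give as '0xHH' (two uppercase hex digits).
After byte 1 (0x1A): reg=0x19
After byte 2 (0x69): reg=0x57
After byte 3 (0x83): reg=0x22
After byte 4 (0xEE): reg=0x6A

Answer: 0x6A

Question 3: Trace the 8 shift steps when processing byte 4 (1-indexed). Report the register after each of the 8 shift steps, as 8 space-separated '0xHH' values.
After byte 1 (0x1A): reg=0x19
After byte 2 (0x69): reg=0x57
After byte 3 (0x83): reg=0x22
Register before byte 4: 0x22
After XOR with byte 0xEE: 0xCC

Answer: 0x9F 0x39 0x72 0xE4 0xCF 0x99 0x35 0x6A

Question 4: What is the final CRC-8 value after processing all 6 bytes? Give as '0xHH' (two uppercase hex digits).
After byte 1 (0x1A): reg=0x19
After byte 2 (0x69): reg=0x57
After byte 3 (0x83): reg=0x22
After byte 4 (0xEE): reg=0x6A
After byte 5 (0x15): reg=0x7A
After byte 6 (0xC4): reg=0x33

Answer: 0x33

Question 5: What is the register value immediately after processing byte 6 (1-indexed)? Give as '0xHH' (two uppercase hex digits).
Answer: 0x33

Derivation:
After byte 1 (0x1A): reg=0x19
After byte 2 (0x69): reg=0x57
After byte 3 (0x83): reg=0x22
After byte 4 (0xEE): reg=0x6A
After byte 5 (0x15): reg=0x7A
After byte 6 (0xC4): reg=0x33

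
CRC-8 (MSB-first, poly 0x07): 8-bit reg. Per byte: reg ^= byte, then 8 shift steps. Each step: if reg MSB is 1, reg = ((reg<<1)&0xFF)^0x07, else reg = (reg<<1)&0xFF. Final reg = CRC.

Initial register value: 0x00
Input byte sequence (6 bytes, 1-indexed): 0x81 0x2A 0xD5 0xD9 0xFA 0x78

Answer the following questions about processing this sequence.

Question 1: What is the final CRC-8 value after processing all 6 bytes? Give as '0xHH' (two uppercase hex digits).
Answer: 0x13

Derivation:
After byte 1 (0x81): reg=0x8E
After byte 2 (0x2A): reg=0x75
After byte 3 (0xD5): reg=0x69
After byte 4 (0xD9): reg=0x19
After byte 5 (0xFA): reg=0xA7
After byte 6 (0x78): reg=0x13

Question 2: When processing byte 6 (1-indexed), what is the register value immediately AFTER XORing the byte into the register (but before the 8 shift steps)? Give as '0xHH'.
Answer: 0xDF

Derivation:
Register before byte 6: 0xA7
Byte 6: 0x78
0xA7 XOR 0x78 = 0xDF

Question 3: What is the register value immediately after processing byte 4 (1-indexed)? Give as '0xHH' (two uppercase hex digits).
Answer: 0x19

Derivation:
After byte 1 (0x81): reg=0x8E
After byte 2 (0x2A): reg=0x75
After byte 3 (0xD5): reg=0x69
After byte 4 (0xD9): reg=0x19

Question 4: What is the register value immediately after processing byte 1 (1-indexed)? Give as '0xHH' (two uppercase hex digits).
Answer: 0x8E

Derivation:
After byte 1 (0x81): reg=0x8E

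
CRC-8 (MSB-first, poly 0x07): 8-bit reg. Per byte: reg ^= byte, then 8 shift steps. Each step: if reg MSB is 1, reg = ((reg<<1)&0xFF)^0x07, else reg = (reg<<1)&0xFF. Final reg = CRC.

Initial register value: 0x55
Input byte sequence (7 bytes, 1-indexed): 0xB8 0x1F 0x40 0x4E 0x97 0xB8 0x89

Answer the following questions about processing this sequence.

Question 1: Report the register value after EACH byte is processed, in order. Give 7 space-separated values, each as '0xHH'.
0x8D 0xF7 0x0C 0xC9 0x9D 0xFB 0x59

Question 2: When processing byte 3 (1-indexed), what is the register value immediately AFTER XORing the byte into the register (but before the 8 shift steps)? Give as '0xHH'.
Register before byte 3: 0xF7
Byte 3: 0x40
0xF7 XOR 0x40 = 0xB7

Answer: 0xB7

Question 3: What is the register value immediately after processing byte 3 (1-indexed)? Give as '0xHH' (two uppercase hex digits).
Answer: 0x0C

Derivation:
After byte 1 (0xB8): reg=0x8D
After byte 2 (0x1F): reg=0xF7
After byte 3 (0x40): reg=0x0C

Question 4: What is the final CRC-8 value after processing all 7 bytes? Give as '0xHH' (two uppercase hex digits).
After byte 1 (0xB8): reg=0x8D
After byte 2 (0x1F): reg=0xF7
After byte 3 (0x40): reg=0x0C
After byte 4 (0x4E): reg=0xC9
After byte 5 (0x97): reg=0x9D
After byte 6 (0xB8): reg=0xFB
After byte 7 (0x89): reg=0x59

Answer: 0x59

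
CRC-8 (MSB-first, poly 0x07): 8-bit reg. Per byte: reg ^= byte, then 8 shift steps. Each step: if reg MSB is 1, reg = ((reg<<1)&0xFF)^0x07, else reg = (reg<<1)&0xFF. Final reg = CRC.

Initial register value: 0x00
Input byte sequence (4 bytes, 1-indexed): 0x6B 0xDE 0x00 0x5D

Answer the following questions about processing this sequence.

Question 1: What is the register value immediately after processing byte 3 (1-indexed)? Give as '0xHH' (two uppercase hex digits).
Answer: 0x45

Derivation:
After byte 1 (0x6B): reg=0x16
After byte 2 (0xDE): reg=0x76
After byte 3 (0x00): reg=0x45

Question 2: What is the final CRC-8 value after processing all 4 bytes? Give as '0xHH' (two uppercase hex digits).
After byte 1 (0x6B): reg=0x16
After byte 2 (0xDE): reg=0x76
After byte 3 (0x00): reg=0x45
After byte 4 (0x5D): reg=0x48

Answer: 0x48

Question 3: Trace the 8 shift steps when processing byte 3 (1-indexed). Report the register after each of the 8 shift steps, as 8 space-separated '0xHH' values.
Answer: 0xEC 0xDF 0xB9 0x75 0xEA 0xD3 0xA1 0x45

Derivation:
After byte 1 (0x6B): reg=0x16
After byte 2 (0xDE): reg=0x76
Register before byte 3: 0x76
After XOR with byte 0x00: 0x76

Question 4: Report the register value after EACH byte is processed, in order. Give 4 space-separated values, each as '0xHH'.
0x16 0x76 0x45 0x48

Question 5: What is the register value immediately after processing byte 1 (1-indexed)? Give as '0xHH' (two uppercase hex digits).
After byte 1 (0x6B): reg=0x16

Answer: 0x16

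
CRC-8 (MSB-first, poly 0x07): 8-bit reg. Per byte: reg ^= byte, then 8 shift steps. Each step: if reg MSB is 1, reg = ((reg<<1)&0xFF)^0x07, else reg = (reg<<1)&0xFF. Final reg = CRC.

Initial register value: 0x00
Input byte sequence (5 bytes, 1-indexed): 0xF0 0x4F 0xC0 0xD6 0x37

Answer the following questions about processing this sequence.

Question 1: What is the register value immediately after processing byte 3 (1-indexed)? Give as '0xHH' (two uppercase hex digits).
Answer: 0xBA

Derivation:
After byte 1 (0xF0): reg=0xDE
After byte 2 (0x4F): reg=0xFE
After byte 3 (0xC0): reg=0xBA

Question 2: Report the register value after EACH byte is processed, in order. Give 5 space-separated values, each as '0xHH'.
0xDE 0xFE 0xBA 0x03 0x8C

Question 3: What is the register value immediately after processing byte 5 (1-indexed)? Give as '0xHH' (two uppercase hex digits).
Answer: 0x8C

Derivation:
After byte 1 (0xF0): reg=0xDE
After byte 2 (0x4F): reg=0xFE
After byte 3 (0xC0): reg=0xBA
After byte 4 (0xD6): reg=0x03
After byte 5 (0x37): reg=0x8C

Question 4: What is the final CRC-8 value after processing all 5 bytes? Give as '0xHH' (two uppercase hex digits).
Answer: 0x8C

Derivation:
After byte 1 (0xF0): reg=0xDE
After byte 2 (0x4F): reg=0xFE
After byte 3 (0xC0): reg=0xBA
After byte 4 (0xD6): reg=0x03
After byte 5 (0x37): reg=0x8C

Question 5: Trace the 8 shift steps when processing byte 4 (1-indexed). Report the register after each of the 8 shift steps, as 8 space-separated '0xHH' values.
After byte 1 (0xF0): reg=0xDE
After byte 2 (0x4F): reg=0xFE
After byte 3 (0xC0): reg=0xBA
Register before byte 4: 0xBA
After XOR with byte 0xD6: 0x6C

Answer: 0xD8 0xB7 0x69 0xD2 0xA3 0x41 0x82 0x03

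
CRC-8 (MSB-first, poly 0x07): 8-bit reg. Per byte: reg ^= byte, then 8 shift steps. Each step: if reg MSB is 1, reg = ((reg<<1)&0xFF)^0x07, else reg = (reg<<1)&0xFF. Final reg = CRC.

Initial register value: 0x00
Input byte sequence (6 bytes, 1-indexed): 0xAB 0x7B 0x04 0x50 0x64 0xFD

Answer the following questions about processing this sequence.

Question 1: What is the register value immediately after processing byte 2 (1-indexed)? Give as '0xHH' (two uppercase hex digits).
Answer: 0xE9

Derivation:
After byte 1 (0xAB): reg=0x58
After byte 2 (0x7B): reg=0xE9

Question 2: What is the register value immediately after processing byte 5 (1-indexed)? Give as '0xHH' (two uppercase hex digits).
Answer: 0x68

Derivation:
After byte 1 (0xAB): reg=0x58
After byte 2 (0x7B): reg=0xE9
After byte 3 (0x04): reg=0x8D
After byte 4 (0x50): reg=0x1D
After byte 5 (0x64): reg=0x68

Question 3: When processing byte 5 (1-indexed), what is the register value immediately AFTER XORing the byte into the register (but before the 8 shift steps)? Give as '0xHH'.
Answer: 0x79

Derivation:
Register before byte 5: 0x1D
Byte 5: 0x64
0x1D XOR 0x64 = 0x79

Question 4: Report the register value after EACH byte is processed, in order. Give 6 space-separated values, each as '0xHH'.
0x58 0xE9 0x8D 0x1D 0x68 0xE2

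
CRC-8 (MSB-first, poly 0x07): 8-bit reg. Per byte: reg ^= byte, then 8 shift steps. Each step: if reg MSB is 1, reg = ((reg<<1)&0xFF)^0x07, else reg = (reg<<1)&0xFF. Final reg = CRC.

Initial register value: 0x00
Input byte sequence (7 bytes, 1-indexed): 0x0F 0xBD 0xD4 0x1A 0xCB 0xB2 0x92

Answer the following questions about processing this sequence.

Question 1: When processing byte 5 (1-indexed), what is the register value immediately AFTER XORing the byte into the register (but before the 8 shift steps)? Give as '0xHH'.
Register before byte 5: 0x01
Byte 5: 0xCB
0x01 XOR 0xCB = 0xCA

Answer: 0xCA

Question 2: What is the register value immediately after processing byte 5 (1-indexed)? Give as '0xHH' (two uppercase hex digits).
After byte 1 (0x0F): reg=0x2D
After byte 2 (0xBD): reg=0xF9
After byte 3 (0xD4): reg=0xC3
After byte 4 (0x1A): reg=0x01
After byte 5 (0xCB): reg=0x78

Answer: 0x78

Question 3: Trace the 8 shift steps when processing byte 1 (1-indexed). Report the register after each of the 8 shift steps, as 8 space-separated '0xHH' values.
Answer: 0x1E 0x3C 0x78 0xF0 0xE7 0xC9 0x95 0x2D

Derivation:
Register before byte 1: 0x00
After XOR with byte 0x0F: 0x0F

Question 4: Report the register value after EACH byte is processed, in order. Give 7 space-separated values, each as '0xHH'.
0x2D 0xF9 0xC3 0x01 0x78 0x78 0x98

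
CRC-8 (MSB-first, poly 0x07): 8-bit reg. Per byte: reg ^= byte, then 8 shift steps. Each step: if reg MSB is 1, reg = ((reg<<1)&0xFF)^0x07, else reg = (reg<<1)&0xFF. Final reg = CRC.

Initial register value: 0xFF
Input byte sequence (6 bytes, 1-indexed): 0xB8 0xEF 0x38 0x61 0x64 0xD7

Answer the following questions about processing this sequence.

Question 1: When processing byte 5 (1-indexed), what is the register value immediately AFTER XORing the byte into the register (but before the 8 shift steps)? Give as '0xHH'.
Answer: 0x65

Derivation:
Register before byte 5: 0x01
Byte 5: 0x64
0x01 XOR 0x64 = 0x65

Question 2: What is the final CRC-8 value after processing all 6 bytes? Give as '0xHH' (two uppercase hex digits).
After byte 1 (0xB8): reg=0xD2
After byte 2 (0xEF): reg=0xB3
After byte 3 (0x38): reg=0xB8
After byte 4 (0x61): reg=0x01
After byte 5 (0x64): reg=0x3C
After byte 6 (0xD7): reg=0x9F

Answer: 0x9F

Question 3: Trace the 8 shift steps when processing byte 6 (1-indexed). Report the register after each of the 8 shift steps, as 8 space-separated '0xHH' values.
Answer: 0xD1 0xA5 0x4D 0x9A 0x33 0x66 0xCC 0x9F

Derivation:
After byte 1 (0xB8): reg=0xD2
After byte 2 (0xEF): reg=0xB3
After byte 3 (0x38): reg=0xB8
After byte 4 (0x61): reg=0x01
After byte 5 (0x64): reg=0x3C
Register before byte 6: 0x3C
After XOR with byte 0xD7: 0xEB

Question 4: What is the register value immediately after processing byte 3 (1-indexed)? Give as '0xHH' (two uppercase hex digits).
After byte 1 (0xB8): reg=0xD2
After byte 2 (0xEF): reg=0xB3
After byte 3 (0x38): reg=0xB8

Answer: 0xB8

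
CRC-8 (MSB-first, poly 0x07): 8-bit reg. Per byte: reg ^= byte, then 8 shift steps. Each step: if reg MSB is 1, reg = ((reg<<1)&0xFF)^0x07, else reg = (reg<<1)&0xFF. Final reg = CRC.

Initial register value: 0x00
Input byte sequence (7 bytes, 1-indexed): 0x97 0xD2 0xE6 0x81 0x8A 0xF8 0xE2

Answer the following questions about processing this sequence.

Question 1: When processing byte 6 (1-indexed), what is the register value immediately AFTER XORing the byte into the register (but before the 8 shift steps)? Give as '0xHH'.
Answer: 0x3A

Derivation:
Register before byte 6: 0xC2
Byte 6: 0xF8
0xC2 XOR 0xF8 = 0x3A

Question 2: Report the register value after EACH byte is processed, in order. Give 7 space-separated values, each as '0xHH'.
0xEC 0xBA 0x93 0x7E 0xC2 0xA6 0xDB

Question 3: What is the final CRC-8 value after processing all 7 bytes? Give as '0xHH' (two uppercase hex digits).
After byte 1 (0x97): reg=0xEC
After byte 2 (0xD2): reg=0xBA
After byte 3 (0xE6): reg=0x93
After byte 4 (0x81): reg=0x7E
After byte 5 (0x8A): reg=0xC2
After byte 6 (0xF8): reg=0xA6
After byte 7 (0xE2): reg=0xDB

Answer: 0xDB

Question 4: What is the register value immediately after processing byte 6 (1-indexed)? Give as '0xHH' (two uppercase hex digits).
After byte 1 (0x97): reg=0xEC
After byte 2 (0xD2): reg=0xBA
After byte 3 (0xE6): reg=0x93
After byte 4 (0x81): reg=0x7E
After byte 5 (0x8A): reg=0xC2
After byte 6 (0xF8): reg=0xA6

Answer: 0xA6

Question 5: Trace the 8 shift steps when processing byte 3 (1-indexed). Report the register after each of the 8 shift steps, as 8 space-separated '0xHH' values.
Answer: 0xB8 0x77 0xEE 0xDB 0xB1 0x65 0xCA 0x93

Derivation:
After byte 1 (0x97): reg=0xEC
After byte 2 (0xD2): reg=0xBA
Register before byte 3: 0xBA
After XOR with byte 0xE6: 0x5C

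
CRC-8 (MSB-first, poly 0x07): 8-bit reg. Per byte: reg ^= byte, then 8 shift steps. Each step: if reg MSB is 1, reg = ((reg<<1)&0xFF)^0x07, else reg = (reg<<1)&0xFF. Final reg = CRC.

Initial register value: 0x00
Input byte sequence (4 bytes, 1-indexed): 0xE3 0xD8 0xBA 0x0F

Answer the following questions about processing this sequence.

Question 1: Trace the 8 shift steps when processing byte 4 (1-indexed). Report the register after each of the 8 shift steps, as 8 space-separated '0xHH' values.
Answer: 0x82 0x03 0x06 0x0C 0x18 0x30 0x60 0xC0

Derivation:
After byte 1 (0xE3): reg=0xA7
After byte 2 (0xD8): reg=0x7A
After byte 3 (0xBA): reg=0x4E
Register before byte 4: 0x4E
After XOR with byte 0x0F: 0x41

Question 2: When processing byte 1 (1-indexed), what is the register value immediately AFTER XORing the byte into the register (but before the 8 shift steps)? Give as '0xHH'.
Answer: 0xE3

Derivation:
Register before byte 1: 0x00
Byte 1: 0xE3
0x00 XOR 0xE3 = 0xE3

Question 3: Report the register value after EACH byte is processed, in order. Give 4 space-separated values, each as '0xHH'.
0xA7 0x7A 0x4E 0xC0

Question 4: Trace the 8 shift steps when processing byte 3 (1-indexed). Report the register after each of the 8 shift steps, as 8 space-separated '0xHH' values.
After byte 1 (0xE3): reg=0xA7
After byte 2 (0xD8): reg=0x7A
Register before byte 3: 0x7A
After XOR with byte 0xBA: 0xC0

Answer: 0x87 0x09 0x12 0x24 0x48 0x90 0x27 0x4E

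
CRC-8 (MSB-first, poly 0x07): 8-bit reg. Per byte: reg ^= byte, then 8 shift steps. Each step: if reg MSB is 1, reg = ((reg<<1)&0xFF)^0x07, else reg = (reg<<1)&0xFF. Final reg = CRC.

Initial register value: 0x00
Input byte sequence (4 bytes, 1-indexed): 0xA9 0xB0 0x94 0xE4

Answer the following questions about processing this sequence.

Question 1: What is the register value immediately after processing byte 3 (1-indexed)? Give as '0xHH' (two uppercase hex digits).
After byte 1 (0xA9): reg=0x56
After byte 2 (0xB0): reg=0xBC
After byte 3 (0x94): reg=0xD8

Answer: 0xD8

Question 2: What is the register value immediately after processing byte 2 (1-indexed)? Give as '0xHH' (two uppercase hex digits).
After byte 1 (0xA9): reg=0x56
After byte 2 (0xB0): reg=0xBC

Answer: 0xBC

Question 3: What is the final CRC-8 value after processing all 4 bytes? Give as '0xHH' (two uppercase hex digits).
Answer: 0xB4

Derivation:
After byte 1 (0xA9): reg=0x56
After byte 2 (0xB0): reg=0xBC
After byte 3 (0x94): reg=0xD8
After byte 4 (0xE4): reg=0xB4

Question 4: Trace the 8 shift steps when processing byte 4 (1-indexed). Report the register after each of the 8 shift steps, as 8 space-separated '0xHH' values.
Answer: 0x78 0xF0 0xE7 0xC9 0x95 0x2D 0x5A 0xB4

Derivation:
After byte 1 (0xA9): reg=0x56
After byte 2 (0xB0): reg=0xBC
After byte 3 (0x94): reg=0xD8
Register before byte 4: 0xD8
After XOR with byte 0xE4: 0x3C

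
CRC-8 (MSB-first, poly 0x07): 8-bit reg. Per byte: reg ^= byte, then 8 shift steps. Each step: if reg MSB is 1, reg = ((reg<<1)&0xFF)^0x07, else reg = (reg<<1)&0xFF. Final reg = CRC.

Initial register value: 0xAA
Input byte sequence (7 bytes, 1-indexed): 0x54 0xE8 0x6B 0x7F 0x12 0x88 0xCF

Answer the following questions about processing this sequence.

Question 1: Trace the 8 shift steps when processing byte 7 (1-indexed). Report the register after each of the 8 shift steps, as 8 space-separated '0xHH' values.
Answer: 0xB0 0x67 0xCE 0x9B 0x31 0x62 0xC4 0x8F

Derivation:
After byte 1 (0x54): reg=0xF4
After byte 2 (0xE8): reg=0x54
After byte 3 (0x6B): reg=0xBD
After byte 4 (0x7F): reg=0x40
After byte 5 (0x12): reg=0xB9
After byte 6 (0x88): reg=0x97
Register before byte 7: 0x97
After XOR with byte 0xCF: 0x58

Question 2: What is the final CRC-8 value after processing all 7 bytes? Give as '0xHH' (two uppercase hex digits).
After byte 1 (0x54): reg=0xF4
After byte 2 (0xE8): reg=0x54
After byte 3 (0x6B): reg=0xBD
After byte 4 (0x7F): reg=0x40
After byte 5 (0x12): reg=0xB9
After byte 6 (0x88): reg=0x97
After byte 7 (0xCF): reg=0x8F

Answer: 0x8F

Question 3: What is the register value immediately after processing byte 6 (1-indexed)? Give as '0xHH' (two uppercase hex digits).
After byte 1 (0x54): reg=0xF4
After byte 2 (0xE8): reg=0x54
After byte 3 (0x6B): reg=0xBD
After byte 4 (0x7F): reg=0x40
After byte 5 (0x12): reg=0xB9
After byte 6 (0x88): reg=0x97

Answer: 0x97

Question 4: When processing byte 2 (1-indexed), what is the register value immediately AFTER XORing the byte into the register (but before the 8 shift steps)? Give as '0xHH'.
Answer: 0x1C

Derivation:
Register before byte 2: 0xF4
Byte 2: 0xE8
0xF4 XOR 0xE8 = 0x1C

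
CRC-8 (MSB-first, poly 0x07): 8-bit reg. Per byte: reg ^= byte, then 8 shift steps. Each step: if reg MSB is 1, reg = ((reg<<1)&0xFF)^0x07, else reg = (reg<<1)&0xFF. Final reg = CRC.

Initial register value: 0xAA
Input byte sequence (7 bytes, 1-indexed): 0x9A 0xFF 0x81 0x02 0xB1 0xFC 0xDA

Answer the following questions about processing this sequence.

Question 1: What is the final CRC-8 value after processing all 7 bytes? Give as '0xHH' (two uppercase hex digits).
After byte 1 (0x9A): reg=0x90
After byte 2 (0xFF): reg=0x0A
After byte 3 (0x81): reg=0xB8
After byte 4 (0x02): reg=0x2F
After byte 5 (0xB1): reg=0xD3
After byte 6 (0xFC): reg=0xCD
After byte 7 (0xDA): reg=0x65

Answer: 0x65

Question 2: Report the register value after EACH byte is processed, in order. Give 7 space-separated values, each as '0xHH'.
0x90 0x0A 0xB8 0x2F 0xD3 0xCD 0x65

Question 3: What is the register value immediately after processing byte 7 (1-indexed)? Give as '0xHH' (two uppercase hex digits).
Answer: 0x65

Derivation:
After byte 1 (0x9A): reg=0x90
After byte 2 (0xFF): reg=0x0A
After byte 3 (0x81): reg=0xB8
After byte 4 (0x02): reg=0x2F
After byte 5 (0xB1): reg=0xD3
After byte 6 (0xFC): reg=0xCD
After byte 7 (0xDA): reg=0x65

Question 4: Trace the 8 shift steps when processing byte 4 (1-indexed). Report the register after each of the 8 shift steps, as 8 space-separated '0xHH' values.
Answer: 0x73 0xE6 0xCB 0x91 0x25 0x4A 0x94 0x2F

Derivation:
After byte 1 (0x9A): reg=0x90
After byte 2 (0xFF): reg=0x0A
After byte 3 (0x81): reg=0xB8
Register before byte 4: 0xB8
After XOR with byte 0x02: 0xBA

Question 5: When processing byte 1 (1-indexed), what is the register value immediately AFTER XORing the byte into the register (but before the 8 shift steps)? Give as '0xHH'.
Answer: 0x30

Derivation:
Register before byte 1: 0xAA
Byte 1: 0x9A
0xAA XOR 0x9A = 0x30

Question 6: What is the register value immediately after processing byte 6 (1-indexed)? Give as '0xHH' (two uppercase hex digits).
Answer: 0xCD

Derivation:
After byte 1 (0x9A): reg=0x90
After byte 2 (0xFF): reg=0x0A
After byte 3 (0x81): reg=0xB8
After byte 4 (0x02): reg=0x2F
After byte 5 (0xB1): reg=0xD3
After byte 6 (0xFC): reg=0xCD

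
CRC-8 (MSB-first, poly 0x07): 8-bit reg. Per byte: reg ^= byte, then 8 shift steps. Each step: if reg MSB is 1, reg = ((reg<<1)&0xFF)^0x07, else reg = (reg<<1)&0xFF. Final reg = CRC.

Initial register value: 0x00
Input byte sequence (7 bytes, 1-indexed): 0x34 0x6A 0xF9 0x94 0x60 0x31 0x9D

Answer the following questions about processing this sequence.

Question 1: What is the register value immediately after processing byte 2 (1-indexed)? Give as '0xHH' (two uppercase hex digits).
After byte 1 (0x34): reg=0x8C
After byte 2 (0x6A): reg=0xBC

Answer: 0xBC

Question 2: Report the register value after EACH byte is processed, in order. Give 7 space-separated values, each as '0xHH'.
0x8C 0xBC 0xDC 0xFF 0xD4 0xB5 0xD8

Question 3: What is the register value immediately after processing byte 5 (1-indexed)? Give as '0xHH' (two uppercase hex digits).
Answer: 0xD4

Derivation:
After byte 1 (0x34): reg=0x8C
After byte 2 (0x6A): reg=0xBC
After byte 3 (0xF9): reg=0xDC
After byte 4 (0x94): reg=0xFF
After byte 5 (0x60): reg=0xD4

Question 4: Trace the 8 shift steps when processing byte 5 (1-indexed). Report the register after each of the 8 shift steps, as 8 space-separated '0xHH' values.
After byte 1 (0x34): reg=0x8C
After byte 2 (0x6A): reg=0xBC
After byte 3 (0xF9): reg=0xDC
After byte 4 (0x94): reg=0xFF
Register before byte 5: 0xFF
After XOR with byte 0x60: 0x9F

Answer: 0x39 0x72 0xE4 0xCF 0x99 0x35 0x6A 0xD4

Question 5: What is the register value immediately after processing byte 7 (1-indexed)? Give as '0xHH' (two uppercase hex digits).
After byte 1 (0x34): reg=0x8C
After byte 2 (0x6A): reg=0xBC
After byte 3 (0xF9): reg=0xDC
After byte 4 (0x94): reg=0xFF
After byte 5 (0x60): reg=0xD4
After byte 6 (0x31): reg=0xB5
After byte 7 (0x9D): reg=0xD8

Answer: 0xD8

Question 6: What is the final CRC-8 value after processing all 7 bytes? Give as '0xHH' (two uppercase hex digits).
Answer: 0xD8

Derivation:
After byte 1 (0x34): reg=0x8C
After byte 2 (0x6A): reg=0xBC
After byte 3 (0xF9): reg=0xDC
After byte 4 (0x94): reg=0xFF
After byte 5 (0x60): reg=0xD4
After byte 6 (0x31): reg=0xB5
After byte 7 (0x9D): reg=0xD8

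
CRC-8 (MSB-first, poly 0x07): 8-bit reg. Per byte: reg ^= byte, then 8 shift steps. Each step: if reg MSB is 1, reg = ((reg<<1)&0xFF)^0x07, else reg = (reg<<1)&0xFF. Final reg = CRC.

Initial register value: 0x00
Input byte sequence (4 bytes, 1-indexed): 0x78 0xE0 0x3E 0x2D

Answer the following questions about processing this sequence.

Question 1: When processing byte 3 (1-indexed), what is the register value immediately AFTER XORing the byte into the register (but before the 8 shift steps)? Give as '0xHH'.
Answer: 0x9A

Derivation:
Register before byte 3: 0xA4
Byte 3: 0x3E
0xA4 XOR 0x3E = 0x9A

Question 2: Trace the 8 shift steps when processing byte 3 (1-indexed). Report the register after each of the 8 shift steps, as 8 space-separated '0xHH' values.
Answer: 0x33 0x66 0xCC 0x9F 0x39 0x72 0xE4 0xCF

Derivation:
After byte 1 (0x78): reg=0x6F
After byte 2 (0xE0): reg=0xA4
Register before byte 3: 0xA4
After XOR with byte 0x3E: 0x9A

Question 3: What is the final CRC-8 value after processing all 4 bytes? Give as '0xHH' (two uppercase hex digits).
After byte 1 (0x78): reg=0x6F
After byte 2 (0xE0): reg=0xA4
After byte 3 (0x3E): reg=0xCF
After byte 4 (0x2D): reg=0xA0

Answer: 0xA0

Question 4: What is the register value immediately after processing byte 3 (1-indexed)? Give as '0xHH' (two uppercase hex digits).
Answer: 0xCF

Derivation:
After byte 1 (0x78): reg=0x6F
After byte 2 (0xE0): reg=0xA4
After byte 3 (0x3E): reg=0xCF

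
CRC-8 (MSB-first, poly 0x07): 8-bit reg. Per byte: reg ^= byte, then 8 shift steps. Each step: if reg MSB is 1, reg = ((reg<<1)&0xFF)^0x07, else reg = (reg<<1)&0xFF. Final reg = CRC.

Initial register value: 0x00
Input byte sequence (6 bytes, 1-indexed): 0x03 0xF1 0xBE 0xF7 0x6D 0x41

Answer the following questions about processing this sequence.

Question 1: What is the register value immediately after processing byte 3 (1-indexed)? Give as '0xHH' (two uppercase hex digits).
Answer: 0x8F

Derivation:
After byte 1 (0x03): reg=0x09
After byte 2 (0xF1): reg=0xE6
After byte 3 (0xBE): reg=0x8F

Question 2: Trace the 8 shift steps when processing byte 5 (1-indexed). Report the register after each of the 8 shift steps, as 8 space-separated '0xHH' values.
After byte 1 (0x03): reg=0x09
After byte 2 (0xF1): reg=0xE6
After byte 3 (0xBE): reg=0x8F
After byte 4 (0xF7): reg=0x6F
Register before byte 5: 0x6F
After XOR with byte 0x6D: 0x02

Answer: 0x04 0x08 0x10 0x20 0x40 0x80 0x07 0x0E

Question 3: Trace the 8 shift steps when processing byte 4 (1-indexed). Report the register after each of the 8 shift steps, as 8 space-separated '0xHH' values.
After byte 1 (0x03): reg=0x09
After byte 2 (0xF1): reg=0xE6
After byte 3 (0xBE): reg=0x8F
Register before byte 4: 0x8F
After XOR with byte 0xF7: 0x78

Answer: 0xF0 0xE7 0xC9 0x95 0x2D 0x5A 0xB4 0x6F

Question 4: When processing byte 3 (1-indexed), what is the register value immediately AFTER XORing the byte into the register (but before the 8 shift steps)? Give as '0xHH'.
Register before byte 3: 0xE6
Byte 3: 0xBE
0xE6 XOR 0xBE = 0x58

Answer: 0x58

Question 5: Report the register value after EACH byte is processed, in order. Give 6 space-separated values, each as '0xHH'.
0x09 0xE6 0x8F 0x6F 0x0E 0xEA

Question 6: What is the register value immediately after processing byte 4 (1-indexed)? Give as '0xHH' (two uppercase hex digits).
After byte 1 (0x03): reg=0x09
After byte 2 (0xF1): reg=0xE6
After byte 3 (0xBE): reg=0x8F
After byte 4 (0xF7): reg=0x6F

Answer: 0x6F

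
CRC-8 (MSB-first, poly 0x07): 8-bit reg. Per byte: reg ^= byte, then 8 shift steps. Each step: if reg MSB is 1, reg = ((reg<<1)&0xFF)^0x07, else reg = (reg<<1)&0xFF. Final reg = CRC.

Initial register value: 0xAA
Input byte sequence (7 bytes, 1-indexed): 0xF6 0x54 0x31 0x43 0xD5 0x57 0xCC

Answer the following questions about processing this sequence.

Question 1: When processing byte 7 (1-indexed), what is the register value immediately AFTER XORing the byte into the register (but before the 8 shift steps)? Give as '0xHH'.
Answer: 0x67

Derivation:
Register before byte 7: 0xAB
Byte 7: 0xCC
0xAB XOR 0xCC = 0x67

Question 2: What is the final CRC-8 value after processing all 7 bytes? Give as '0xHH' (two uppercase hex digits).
Answer: 0x32

Derivation:
After byte 1 (0xF6): reg=0x93
After byte 2 (0x54): reg=0x5B
After byte 3 (0x31): reg=0x11
After byte 4 (0x43): reg=0xB9
After byte 5 (0xD5): reg=0x03
After byte 6 (0x57): reg=0xAB
After byte 7 (0xCC): reg=0x32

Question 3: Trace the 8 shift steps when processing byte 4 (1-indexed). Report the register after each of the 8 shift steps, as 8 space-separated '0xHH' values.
Answer: 0xA4 0x4F 0x9E 0x3B 0x76 0xEC 0xDF 0xB9

Derivation:
After byte 1 (0xF6): reg=0x93
After byte 2 (0x54): reg=0x5B
After byte 3 (0x31): reg=0x11
Register before byte 4: 0x11
After XOR with byte 0x43: 0x52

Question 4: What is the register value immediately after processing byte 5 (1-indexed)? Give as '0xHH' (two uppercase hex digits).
Answer: 0x03

Derivation:
After byte 1 (0xF6): reg=0x93
After byte 2 (0x54): reg=0x5B
After byte 3 (0x31): reg=0x11
After byte 4 (0x43): reg=0xB9
After byte 5 (0xD5): reg=0x03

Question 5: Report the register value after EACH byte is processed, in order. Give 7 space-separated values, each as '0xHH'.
0x93 0x5B 0x11 0xB9 0x03 0xAB 0x32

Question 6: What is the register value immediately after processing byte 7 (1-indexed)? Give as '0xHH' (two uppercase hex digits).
After byte 1 (0xF6): reg=0x93
After byte 2 (0x54): reg=0x5B
After byte 3 (0x31): reg=0x11
After byte 4 (0x43): reg=0xB9
After byte 5 (0xD5): reg=0x03
After byte 6 (0x57): reg=0xAB
After byte 7 (0xCC): reg=0x32

Answer: 0x32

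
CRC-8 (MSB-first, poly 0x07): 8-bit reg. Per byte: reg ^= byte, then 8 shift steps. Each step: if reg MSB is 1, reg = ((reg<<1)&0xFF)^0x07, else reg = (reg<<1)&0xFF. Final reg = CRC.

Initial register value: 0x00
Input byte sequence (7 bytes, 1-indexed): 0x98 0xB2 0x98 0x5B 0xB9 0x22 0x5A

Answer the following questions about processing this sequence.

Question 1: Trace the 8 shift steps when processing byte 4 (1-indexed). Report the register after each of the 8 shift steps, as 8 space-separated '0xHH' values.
Answer: 0x0E 0x1C 0x38 0x70 0xE0 0xC7 0x89 0x15

Derivation:
After byte 1 (0x98): reg=0xC1
After byte 2 (0xB2): reg=0x5E
After byte 3 (0x98): reg=0x5C
Register before byte 4: 0x5C
After XOR with byte 0x5B: 0x07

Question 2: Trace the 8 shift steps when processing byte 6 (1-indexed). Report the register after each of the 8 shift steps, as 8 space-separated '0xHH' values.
After byte 1 (0x98): reg=0xC1
After byte 2 (0xB2): reg=0x5E
After byte 3 (0x98): reg=0x5C
After byte 4 (0x5B): reg=0x15
After byte 5 (0xB9): reg=0x4D
Register before byte 6: 0x4D
After XOR with byte 0x22: 0x6F

Answer: 0xDE 0xBB 0x71 0xE2 0xC3 0x81 0x05 0x0A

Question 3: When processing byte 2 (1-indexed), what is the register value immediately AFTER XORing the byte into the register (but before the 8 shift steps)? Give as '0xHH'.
Register before byte 2: 0xC1
Byte 2: 0xB2
0xC1 XOR 0xB2 = 0x73

Answer: 0x73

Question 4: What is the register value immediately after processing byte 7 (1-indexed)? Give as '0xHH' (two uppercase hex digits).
Answer: 0xB7

Derivation:
After byte 1 (0x98): reg=0xC1
After byte 2 (0xB2): reg=0x5E
After byte 3 (0x98): reg=0x5C
After byte 4 (0x5B): reg=0x15
After byte 5 (0xB9): reg=0x4D
After byte 6 (0x22): reg=0x0A
After byte 7 (0x5A): reg=0xB7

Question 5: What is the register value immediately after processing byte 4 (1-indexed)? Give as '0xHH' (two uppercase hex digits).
Answer: 0x15

Derivation:
After byte 1 (0x98): reg=0xC1
After byte 2 (0xB2): reg=0x5E
After byte 3 (0x98): reg=0x5C
After byte 4 (0x5B): reg=0x15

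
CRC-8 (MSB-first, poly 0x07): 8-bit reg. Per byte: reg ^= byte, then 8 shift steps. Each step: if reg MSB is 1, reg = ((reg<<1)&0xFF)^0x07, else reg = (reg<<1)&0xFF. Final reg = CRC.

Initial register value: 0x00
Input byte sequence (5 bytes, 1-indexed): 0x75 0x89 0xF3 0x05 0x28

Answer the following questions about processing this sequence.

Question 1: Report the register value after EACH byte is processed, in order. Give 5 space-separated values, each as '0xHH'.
0x4C 0x55 0x7B 0x7D 0xAC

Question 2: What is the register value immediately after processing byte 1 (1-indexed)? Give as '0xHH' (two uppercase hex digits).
Answer: 0x4C

Derivation:
After byte 1 (0x75): reg=0x4C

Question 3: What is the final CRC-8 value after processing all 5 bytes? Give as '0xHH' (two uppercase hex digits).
Answer: 0xAC

Derivation:
After byte 1 (0x75): reg=0x4C
After byte 2 (0x89): reg=0x55
After byte 3 (0xF3): reg=0x7B
After byte 4 (0x05): reg=0x7D
After byte 5 (0x28): reg=0xAC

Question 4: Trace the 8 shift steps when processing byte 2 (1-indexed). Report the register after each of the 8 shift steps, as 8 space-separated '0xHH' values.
After byte 1 (0x75): reg=0x4C
Register before byte 2: 0x4C
After XOR with byte 0x89: 0xC5

Answer: 0x8D 0x1D 0x3A 0x74 0xE8 0xD7 0xA9 0x55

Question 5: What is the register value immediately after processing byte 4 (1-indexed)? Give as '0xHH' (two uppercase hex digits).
After byte 1 (0x75): reg=0x4C
After byte 2 (0x89): reg=0x55
After byte 3 (0xF3): reg=0x7B
After byte 4 (0x05): reg=0x7D

Answer: 0x7D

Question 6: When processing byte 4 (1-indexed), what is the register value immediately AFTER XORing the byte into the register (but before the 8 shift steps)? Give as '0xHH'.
Register before byte 4: 0x7B
Byte 4: 0x05
0x7B XOR 0x05 = 0x7E

Answer: 0x7E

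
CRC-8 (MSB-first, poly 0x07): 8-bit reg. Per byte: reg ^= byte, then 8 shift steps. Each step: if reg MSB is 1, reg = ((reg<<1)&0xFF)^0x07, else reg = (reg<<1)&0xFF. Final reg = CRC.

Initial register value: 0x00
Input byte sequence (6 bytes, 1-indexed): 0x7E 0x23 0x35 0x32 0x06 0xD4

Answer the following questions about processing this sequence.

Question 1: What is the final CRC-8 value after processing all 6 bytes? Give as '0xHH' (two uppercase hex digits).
Answer: 0x24

Derivation:
After byte 1 (0x7E): reg=0x7D
After byte 2 (0x23): reg=0x9D
After byte 3 (0x35): reg=0x51
After byte 4 (0x32): reg=0x2E
After byte 5 (0x06): reg=0xD8
After byte 6 (0xD4): reg=0x24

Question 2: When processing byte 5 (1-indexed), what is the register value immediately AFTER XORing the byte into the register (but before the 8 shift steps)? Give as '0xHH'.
Answer: 0x28

Derivation:
Register before byte 5: 0x2E
Byte 5: 0x06
0x2E XOR 0x06 = 0x28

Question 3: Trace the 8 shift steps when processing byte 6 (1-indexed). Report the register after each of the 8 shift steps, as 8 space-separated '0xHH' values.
After byte 1 (0x7E): reg=0x7D
After byte 2 (0x23): reg=0x9D
After byte 3 (0x35): reg=0x51
After byte 4 (0x32): reg=0x2E
After byte 5 (0x06): reg=0xD8
Register before byte 6: 0xD8
After XOR with byte 0xD4: 0x0C

Answer: 0x18 0x30 0x60 0xC0 0x87 0x09 0x12 0x24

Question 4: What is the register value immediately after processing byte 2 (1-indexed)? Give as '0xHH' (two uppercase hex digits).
After byte 1 (0x7E): reg=0x7D
After byte 2 (0x23): reg=0x9D

Answer: 0x9D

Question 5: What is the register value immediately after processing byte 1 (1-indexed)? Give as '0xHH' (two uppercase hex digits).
After byte 1 (0x7E): reg=0x7D

Answer: 0x7D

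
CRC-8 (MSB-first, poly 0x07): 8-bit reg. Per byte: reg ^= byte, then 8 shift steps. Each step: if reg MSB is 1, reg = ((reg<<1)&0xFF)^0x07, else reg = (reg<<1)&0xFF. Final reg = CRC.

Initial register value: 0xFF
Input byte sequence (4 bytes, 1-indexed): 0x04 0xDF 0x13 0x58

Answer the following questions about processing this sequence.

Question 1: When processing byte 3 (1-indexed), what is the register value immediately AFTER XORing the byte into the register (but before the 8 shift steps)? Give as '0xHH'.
Register before byte 3: 0x90
Byte 3: 0x13
0x90 XOR 0x13 = 0x83

Answer: 0x83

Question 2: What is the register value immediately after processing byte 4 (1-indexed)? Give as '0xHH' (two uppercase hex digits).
After byte 1 (0x04): reg=0xEF
After byte 2 (0xDF): reg=0x90
After byte 3 (0x13): reg=0x80
After byte 4 (0x58): reg=0x06

Answer: 0x06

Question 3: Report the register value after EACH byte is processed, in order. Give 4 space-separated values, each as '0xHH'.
0xEF 0x90 0x80 0x06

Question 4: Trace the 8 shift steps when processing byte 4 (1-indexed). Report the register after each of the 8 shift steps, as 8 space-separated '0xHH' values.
Answer: 0xB7 0x69 0xD2 0xA3 0x41 0x82 0x03 0x06

Derivation:
After byte 1 (0x04): reg=0xEF
After byte 2 (0xDF): reg=0x90
After byte 3 (0x13): reg=0x80
Register before byte 4: 0x80
After XOR with byte 0x58: 0xD8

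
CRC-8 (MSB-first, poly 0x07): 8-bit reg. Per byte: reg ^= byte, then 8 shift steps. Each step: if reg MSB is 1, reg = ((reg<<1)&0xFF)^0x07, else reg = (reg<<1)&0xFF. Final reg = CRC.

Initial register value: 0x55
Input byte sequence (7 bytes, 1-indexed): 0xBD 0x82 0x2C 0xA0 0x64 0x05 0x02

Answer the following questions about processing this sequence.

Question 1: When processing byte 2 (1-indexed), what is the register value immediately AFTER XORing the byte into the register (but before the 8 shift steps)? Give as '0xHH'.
Answer: 0x14

Derivation:
Register before byte 2: 0x96
Byte 2: 0x82
0x96 XOR 0x82 = 0x14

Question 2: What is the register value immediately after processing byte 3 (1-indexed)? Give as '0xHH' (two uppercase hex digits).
After byte 1 (0xBD): reg=0x96
After byte 2 (0x82): reg=0x6C
After byte 3 (0x2C): reg=0xC7

Answer: 0xC7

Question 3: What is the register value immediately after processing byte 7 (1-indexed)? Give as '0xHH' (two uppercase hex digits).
After byte 1 (0xBD): reg=0x96
After byte 2 (0x82): reg=0x6C
After byte 3 (0x2C): reg=0xC7
After byte 4 (0xA0): reg=0x32
After byte 5 (0x64): reg=0xA5
After byte 6 (0x05): reg=0x69
After byte 7 (0x02): reg=0x16

Answer: 0x16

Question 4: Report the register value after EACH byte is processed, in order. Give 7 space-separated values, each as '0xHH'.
0x96 0x6C 0xC7 0x32 0xA5 0x69 0x16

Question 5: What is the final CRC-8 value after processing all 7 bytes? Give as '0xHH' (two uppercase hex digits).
Answer: 0x16

Derivation:
After byte 1 (0xBD): reg=0x96
After byte 2 (0x82): reg=0x6C
After byte 3 (0x2C): reg=0xC7
After byte 4 (0xA0): reg=0x32
After byte 5 (0x64): reg=0xA5
After byte 6 (0x05): reg=0x69
After byte 7 (0x02): reg=0x16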